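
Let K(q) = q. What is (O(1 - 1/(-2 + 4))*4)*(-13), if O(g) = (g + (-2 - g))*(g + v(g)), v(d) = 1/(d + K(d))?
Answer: 156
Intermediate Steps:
v(d) = 1/(2*d) (v(d) = 1/(d + d) = 1/(2*d))
O(g) = -1/g - 2*g (O(g) = (g + (-2 - g))*(g + 1/(2*g)) = -2*(g + 1/(2*g)) = -1/g - 2*g)
(O(1 - 1/(-2 + 4))*4)*(-13) = ((-1/(1 - 1/(-2 + 4)) - 2*(1 - 1/(-2 + 4)))*4)*(-13) = ((-1/(1 - 1/2) - 2*(1 - 1/2))*4)*(-13) = ((-1/1/2 - 2*1/2)*4)*(-13) = ((-1*2 - 1)*4)*(-13) = ((-2 - 1)*4)*(-13) = -3*4*(-13) = -12*(-13) = 156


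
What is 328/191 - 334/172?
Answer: -3689/16426 ≈ -0.22458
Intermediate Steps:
328/191 - 334/172 = 328*(1/191) - 334*1/172 = 328/191 - 167/86 = -3689/16426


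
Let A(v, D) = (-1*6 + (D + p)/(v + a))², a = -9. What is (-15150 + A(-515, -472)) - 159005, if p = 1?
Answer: -47811638351/274576 ≈ -1.7413e+5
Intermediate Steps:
A(v, D) = (-6 + (1 + D)/(-9 + v))² (A(v, D) = (-1*6 + (D + 1)/(v - 9))² = (-6 + (1 + D)/(-9 + v))²)
(-15150 + A(-515, -472)) - 159005 = (-15150 + (55 - 472 - 6*(-515))²/(-9 - 515)²) - 159005 = (-15150 + (55 - 472 + 3090)²/(-524)²) - 159005 = (-15150 + (1/274576)*2673²) - 159005 = (-15150 + (1/274576)*7144929) - 159005 = (-15150 + 7144929/274576) - 159005 = -4152681471/274576 - 159005 = -47811638351/274576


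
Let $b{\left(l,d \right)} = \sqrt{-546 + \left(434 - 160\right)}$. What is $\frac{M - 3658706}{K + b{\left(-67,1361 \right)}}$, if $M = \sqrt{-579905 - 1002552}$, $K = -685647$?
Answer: $\frac{3658706 - i \sqrt{1582457}}{685647 - 4 i \sqrt{17}} \approx 5.3361 - 0.0017063 i$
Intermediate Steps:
$b{\left(l,d \right)} = 4 i \sqrt{17}$ ($b{\left(l,d \right)} = \sqrt{-546 + \left(434 - 160\right)} = \sqrt{-546 + 274} = \sqrt{-272} = 4 i \sqrt{17}$)
$M = i \sqrt{1582457}$ ($M = \sqrt{-1582457} = i \sqrt{1582457} \approx 1258.0 i$)
$\frac{M - 3658706}{K + b{\left(-67,1361 \right)}} = \frac{i \sqrt{1582457} - 3658706}{-685647 + 4 i \sqrt{17}} = \frac{-3658706 + i \sqrt{1582457}}{-685647 + 4 i \sqrt{17}}$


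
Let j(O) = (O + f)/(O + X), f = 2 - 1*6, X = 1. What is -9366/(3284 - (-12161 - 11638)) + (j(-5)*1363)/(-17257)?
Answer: -139820487/267069332 ≈ -0.52354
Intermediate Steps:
f = -4 (f = 2 - 6 = -4)
j(O) = (-4 + O)/(1 + O) (j(O) = (O - 4)/(O + 1) = (-4 + O)/(1 + O))
-9366/(3284 - (-12161 - 11638)) + (j(-5)*1363)/(-17257) = -9366/(3284 - (-12161 - 11638)) + (((-4 - 5)/(1 - 5))*1363)/(-17257) = -9366/(3284 - 1*(-23799)) + ((-9/(-4))*1363)*(-1/17257) = -9366/(3284 + 23799) + (-¼*(-9)*1363)*(-1/17257) = -9366/27083 + ((9/4)*1363)*(-1/17257) = -9366*1/27083 + (12267/4)*(-1/17257) = -1338/3869 - 12267/69028 = -139820487/267069332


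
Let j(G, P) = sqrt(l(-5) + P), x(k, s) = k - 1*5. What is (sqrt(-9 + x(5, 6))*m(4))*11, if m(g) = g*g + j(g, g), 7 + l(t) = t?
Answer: -66*sqrt(2) + 528*I ≈ -93.338 + 528.0*I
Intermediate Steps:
x(k, s) = -5 + k (x(k, s) = k - 5 = -5 + k)
l(t) = -7 + t
j(G, P) = sqrt(-12 + P) (j(G, P) = sqrt((-7 - 5) + P) = sqrt(-12 + P))
m(g) = g**2 + sqrt(-12 + g) (m(g) = g*g + sqrt(-12 + g) = g**2 + sqrt(-12 + g))
(sqrt(-9 + x(5, 6))*m(4))*11 = (sqrt(-9 + (-5 + 5))*(4**2 + sqrt(-12 + 4)))*11 = (sqrt(-9 + 0)*(16 + sqrt(-8)))*11 = (sqrt(-9)*(16 + 2*I*sqrt(2)))*11 = ((3*I)*(16 + 2*I*sqrt(2)))*11 = (3*I*(16 + 2*I*sqrt(2)))*11 = 33*I*(16 + 2*I*sqrt(2))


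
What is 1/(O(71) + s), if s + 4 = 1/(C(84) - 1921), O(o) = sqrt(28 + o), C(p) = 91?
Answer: 13397430/277944059 + 10046700*sqrt(11)/277944059 ≈ 0.16809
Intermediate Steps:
s = -7321/1830 (s = -4 + 1/(91 - 1921) = -4 + 1/(-1830) = -4 - 1/1830 = -7321/1830 ≈ -4.0005)
1/(O(71) + s) = 1/(sqrt(28 + 71) - 7321/1830) = 1/(sqrt(99) - 7321/1830) = 1/(3*sqrt(11) - 7321/1830) = 1/(-7321/1830 + 3*sqrt(11))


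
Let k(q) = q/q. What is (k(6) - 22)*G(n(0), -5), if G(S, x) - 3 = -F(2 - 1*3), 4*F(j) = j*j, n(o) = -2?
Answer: -231/4 ≈ -57.750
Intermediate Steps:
F(j) = j²/4 (F(j) = (j*j)/4 = j²/4)
k(q) = 1
G(S, x) = 11/4 (G(S, x) = 3 - (2 - 1*3)²/4 = 3 - (2 - 3)²/4 = 3 - (-1)²/4 = 3 - 1/4 = 3 - 1*¼ = 3 - ¼ = 11/4)
(k(6) - 22)*G(n(0), -5) = (1 - 22)*(11/4) = -21*11/4 = -231/4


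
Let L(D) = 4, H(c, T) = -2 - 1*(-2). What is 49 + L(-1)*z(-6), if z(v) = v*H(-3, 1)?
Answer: 49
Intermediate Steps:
H(c, T) = 0 (H(c, T) = -2 + 2 = 0)
z(v) = 0 (z(v) = v*0 = 0)
49 + L(-1)*z(-6) = 49 + 4*0 = 49 + 0 = 49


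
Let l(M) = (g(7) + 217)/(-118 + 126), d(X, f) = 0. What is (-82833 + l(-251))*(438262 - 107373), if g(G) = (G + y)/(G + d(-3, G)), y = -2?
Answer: -383593330809/14 ≈ -2.7400e+10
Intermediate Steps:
g(G) = (-2 + G)/G (g(G) = (G - 2)/(G + 0) = (-2 + G)/G)
l(M) = 381/14 (l(M) = ((-2 + 7)/7 + 217)/(-118 + 126) = ((1/7)*5 + 217)/8 = (5/7 + 217)*(1/8) = (1524/7)*(1/8) = 381/14)
(-82833 + l(-251))*(438262 - 107373) = (-82833 + 381/14)*(438262 - 107373) = -1159281/14*330889 = -383593330809/14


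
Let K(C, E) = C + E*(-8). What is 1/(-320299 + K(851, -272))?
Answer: -1/317272 ≈ -3.1519e-6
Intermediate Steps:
K(C, E) = C - 8*E
1/(-320299 + K(851, -272)) = 1/(-320299 + (851 - 8*(-272))) = 1/(-320299 + (851 + 2176)) = 1/(-320299 + 3027) = 1/(-317272) = -1/317272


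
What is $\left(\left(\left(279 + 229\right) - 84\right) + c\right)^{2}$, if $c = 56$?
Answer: $230400$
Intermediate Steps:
$\left(\left(\left(279 + 229\right) - 84\right) + c\right)^{2} = \left(\left(\left(279 + 229\right) - 84\right) + 56\right)^{2} = \left(\left(508 - 84\right) + 56\right)^{2} = \left(424 + 56\right)^{2} = 480^{2} = 230400$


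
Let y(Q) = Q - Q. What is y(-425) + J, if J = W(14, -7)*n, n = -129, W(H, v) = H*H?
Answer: -25284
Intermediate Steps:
W(H, v) = H**2
y(Q) = 0
J = -25284 (J = 14**2*(-129) = 196*(-129) = -25284)
y(-425) + J = 0 - 25284 = -25284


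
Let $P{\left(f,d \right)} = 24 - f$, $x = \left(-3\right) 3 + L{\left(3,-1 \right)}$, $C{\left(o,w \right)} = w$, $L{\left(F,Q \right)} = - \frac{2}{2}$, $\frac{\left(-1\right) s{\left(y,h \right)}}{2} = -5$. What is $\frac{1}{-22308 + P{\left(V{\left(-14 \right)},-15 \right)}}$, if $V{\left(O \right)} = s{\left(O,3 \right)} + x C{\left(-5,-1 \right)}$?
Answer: $- \frac{1}{22304} \approx -4.4835 \cdot 10^{-5}$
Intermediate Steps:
$s{\left(y,h \right)} = 10$ ($s{\left(y,h \right)} = \left(-2\right) \left(-5\right) = 10$)
$L{\left(F,Q \right)} = -1$ ($L{\left(F,Q \right)} = \left(-2\right) \frac{1}{2} = -1$)
$x = -10$ ($x = \left(-3\right) 3 - 1 = -9 - 1 = -10$)
$V{\left(O \right)} = 20$ ($V{\left(O \right)} = 10 - -10 = 10 + 10 = 20$)
$\frac{1}{-22308 + P{\left(V{\left(-14 \right)},-15 \right)}} = \frac{1}{-22308 + \left(24 - 20\right)} = \frac{1}{-22308 + 4} = \frac{1}{-22304} = - \frac{1}{22304}$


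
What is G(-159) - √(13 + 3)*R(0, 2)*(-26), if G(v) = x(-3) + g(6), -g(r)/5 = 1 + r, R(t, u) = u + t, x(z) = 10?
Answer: 183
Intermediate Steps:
R(t, u) = t + u
g(r) = -5 - 5*r (g(r) = -5*(1 + r) = -5 - 5*r)
G(v) = -25 (G(v) = 10 + (-5 - 5*6) = 10 + (-5 - 30) = 10 - 35 = -25)
G(-159) - √(13 + 3)*R(0, 2)*(-26) = -25 - √(13 + 3)*(0 + 2)*(-26) = -25 - √16*2*(-26) = -25 - 4*2*(-26) = -25 - 8*(-26) = -25 - 1*(-208) = -25 + 208 = 183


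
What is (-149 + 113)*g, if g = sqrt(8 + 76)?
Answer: -72*sqrt(21) ≈ -329.95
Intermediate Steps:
g = 2*sqrt(21) (g = sqrt(84) = 2*sqrt(21) ≈ 9.1651)
(-149 + 113)*g = (-149 + 113)*(2*sqrt(21)) = -72*sqrt(21)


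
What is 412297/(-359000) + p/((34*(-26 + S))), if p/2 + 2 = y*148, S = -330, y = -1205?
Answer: 15382389139/543167000 ≈ 28.320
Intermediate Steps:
p = -356684 (p = -4 + 2*(-1205*148) = -4 + 2*(-178340) = -4 - 356680 = -356684)
412297/(-359000) + p/((34*(-26 + S))) = 412297/(-359000) - 356684*1/(34*(-26 - 330)) = 412297*(-1/359000) - 356684/(34*(-356)) = -412297/359000 - 356684/(-12104) = -412297/359000 - 356684*(-1/12104) = -412297/359000 + 89171/3026 = 15382389139/543167000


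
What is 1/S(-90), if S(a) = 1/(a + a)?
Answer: -180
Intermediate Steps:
S(a) = 1/(2*a)
1/S(-90) = 1/((½)/(-90)) = 1/((½)*(-1/90)) = 1/(-1/180) = -180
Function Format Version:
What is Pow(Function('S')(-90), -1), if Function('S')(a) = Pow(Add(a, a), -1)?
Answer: -180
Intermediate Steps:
Function('S')(a) = Mul(Rational(1, 2), Pow(a, -1)) (Function('S')(a) = Pow(Mul(2, a), -1) = Mul(Rational(1, 2), Pow(a, -1)))
Pow(Function('S')(-90), -1) = Pow(Mul(Rational(1, 2), Pow(-90, -1)), -1) = Pow(Mul(Rational(1, 2), Rational(-1, 90)), -1) = Pow(Rational(-1, 180), -1) = -180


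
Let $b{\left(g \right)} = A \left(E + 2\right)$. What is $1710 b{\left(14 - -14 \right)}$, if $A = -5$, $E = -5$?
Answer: $25650$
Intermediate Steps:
$b{\left(g \right)} = 15$ ($b{\left(g \right)} = - 5 \left(-5 + 2\right) = \left(-5\right) \left(-3\right) = 15$)
$1710 b{\left(14 - -14 \right)} = 1710 \cdot 15 = 25650$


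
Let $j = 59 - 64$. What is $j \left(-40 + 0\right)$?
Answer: $200$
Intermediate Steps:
$j = -5$
$j \left(-40 + 0\right) = - 5 \left(-40 + 0\right) = \left(-5\right) \left(-40\right) = 200$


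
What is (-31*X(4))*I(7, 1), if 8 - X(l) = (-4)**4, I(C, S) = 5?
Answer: 38440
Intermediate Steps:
X(l) = -248 (X(l) = 8 - 1*(-4)**4 = 8 - 1*256 = 8 - 256 = -248)
(-31*X(4))*I(7, 1) = -31*(-248)*5 = 7688*5 = 38440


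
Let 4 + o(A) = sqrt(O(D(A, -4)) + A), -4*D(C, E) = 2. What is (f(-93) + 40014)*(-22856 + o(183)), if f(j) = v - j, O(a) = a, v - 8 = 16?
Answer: -917394660 + 40131*sqrt(730)/2 ≈ -9.1685e+8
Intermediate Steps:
v = 24 (v = 8 + 16 = 24)
D(C, E) = -1/2 (D(C, E) = -1/4*2 = -1/2)
f(j) = 24 - j
o(A) = -4 + sqrt(-1/2 + A)
(f(-93) + 40014)*(-22856 + o(183)) = ((24 - 1*(-93)) + 40014)*(-22856 + (-4 + sqrt(-2 + 4*183)/2)) = ((24 + 93) + 40014)*(-22856 + (-4 + sqrt(-2 + 732)/2)) = (117 + 40014)*(-22856 + (-4 + sqrt(730)/2)) = 40131*(-22860 + sqrt(730)/2) = -917394660 + 40131*sqrt(730)/2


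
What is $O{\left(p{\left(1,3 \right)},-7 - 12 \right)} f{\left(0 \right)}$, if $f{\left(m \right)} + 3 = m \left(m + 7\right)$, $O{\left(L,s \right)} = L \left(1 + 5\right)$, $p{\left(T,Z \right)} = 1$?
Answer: $-18$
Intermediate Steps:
$O{\left(L,s \right)} = 6 L$ ($O{\left(L,s \right)} = L 6 = 6 L$)
$f{\left(m \right)} = -3 + m \left(7 + m\right)$ ($f{\left(m \right)} = -3 + m \left(m + 7\right) = -3 + m \left(7 + m\right)$)
$O{\left(p{\left(1,3 \right)},-7 - 12 \right)} f{\left(0 \right)} = 6 \cdot 1 \left(-3 + 0^{2} + 7 \cdot 0\right) = 6 \left(-3 + 0 + 0\right) = 6 \left(-3\right) = -18$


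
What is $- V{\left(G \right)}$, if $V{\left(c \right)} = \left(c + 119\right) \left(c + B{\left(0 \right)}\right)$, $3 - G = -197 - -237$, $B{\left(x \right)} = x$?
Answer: $3034$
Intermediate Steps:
$G = -37$ ($G = 3 - \left(-197 - -237\right) = 3 - \left(-197 + 237\right) = 3 - 40 = -37$)
$V{\left(c \right)} = c \left(119 + c\right)$ ($V{\left(c \right)} = \left(c + 119\right) \left(c + 0\right) = \left(119 + c\right) c = c \left(119 + c\right)$)
$- V{\left(G \right)} = - \left(-37\right) \left(119 - 37\right) = - \left(-37\right) 82 = \left(-1\right) \left(-3034\right) = 3034$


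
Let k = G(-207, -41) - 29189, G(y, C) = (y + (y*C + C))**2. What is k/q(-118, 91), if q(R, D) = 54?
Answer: 33925966/27 ≈ 1.2565e+6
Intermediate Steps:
G(y, C) = (C + y + C*y)**2 (G(y, C) = (y + (C*y + C))**2 = (y + (C + C*y))**2 = (C + y + C*y)**2)
k = 67851932 (k = (-41 - 207 - 41*(-207))**2 - 29189 = (-41 - 207 + 8487)**2 - 29189 = 8239**2 - 29189 = 67881121 - 29189 = 67851932)
k/q(-118, 91) = 67851932/54 = 67851932*(1/54) = 33925966/27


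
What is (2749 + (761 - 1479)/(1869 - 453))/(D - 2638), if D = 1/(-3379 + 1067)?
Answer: -1124749274/1079533089 ≈ -1.0419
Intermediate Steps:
D = -1/2312 (D = 1/(-2312) = -1/2312 ≈ -0.00043253)
(2749 + (761 - 1479)/(1869 - 453))/(D - 2638) = (2749 + (761 - 1479)/(1869 - 453))/(-1/2312 - 2638) = (2749 - 718/1416)/(-6099057/2312) = (2749 - 718*1/1416)*(-2312/6099057) = (2749 - 359/708)*(-2312/6099057) = (1945933/708)*(-2312/6099057) = -1124749274/1079533089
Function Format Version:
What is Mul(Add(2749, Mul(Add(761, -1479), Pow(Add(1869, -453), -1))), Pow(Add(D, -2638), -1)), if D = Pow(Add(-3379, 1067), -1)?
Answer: Rational(-1124749274, 1079533089) ≈ -1.0419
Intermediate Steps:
D = Rational(-1, 2312) (D = Pow(-2312, -1) = Rational(-1, 2312) ≈ -0.00043253)
Mul(Add(2749, Mul(Add(761, -1479), Pow(Add(1869, -453), -1))), Pow(Add(D, -2638), -1)) = Mul(Add(2749, Mul(Add(761, -1479), Pow(Add(1869, -453), -1))), Pow(Add(Rational(-1, 2312), -2638), -1)) = Mul(Add(2749, Mul(-718, Pow(1416, -1))), Pow(Rational(-6099057, 2312), -1)) = Mul(Add(2749, Mul(-718, Rational(1, 1416))), Rational(-2312, 6099057)) = Mul(Add(2749, Rational(-359, 708)), Rational(-2312, 6099057)) = Mul(Rational(1945933, 708), Rational(-2312, 6099057)) = Rational(-1124749274, 1079533089)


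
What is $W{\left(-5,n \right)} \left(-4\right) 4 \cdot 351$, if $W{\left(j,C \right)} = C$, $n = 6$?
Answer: $-33696$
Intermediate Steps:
$W{\left(-5,n \right)} \left(-4\right) 4 \cdot 351 = 6 \left(-4\right) 4 \cdot 351 = \left(-24\right) 4 \cdot 351 = \left(-96\right) 351 = -33696$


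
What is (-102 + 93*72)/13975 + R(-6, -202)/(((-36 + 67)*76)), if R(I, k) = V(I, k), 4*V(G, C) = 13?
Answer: 62323531/131700400 ≈ 0.47322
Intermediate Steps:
V(G, C) = 13/4 (V(G, C) = (¼)*13 = 13/4)
R(I, k) = 13/4
(-102 + 93*72)/13975 + R(-6, -202)/(((-36 + 67)*76)) = (-102 + 93*72)/13975 + 13/(4*(((-36 + 67)*76))) = (-102 + 6696)*(1/13975) + 13/(4*((31*76))) = 6594*(1/13975) + (13/4)/2356 = 6594/13975 + (13/4)*(1/2356) = 6594/13975 + 13/9424 = 62323531/131700400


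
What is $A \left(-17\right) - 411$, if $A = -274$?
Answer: $4247$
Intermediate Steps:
$A \left(-17\right) - 411 = \left(-274\right) \left(-17\right) - 411 = 4658 - 411 = 4247$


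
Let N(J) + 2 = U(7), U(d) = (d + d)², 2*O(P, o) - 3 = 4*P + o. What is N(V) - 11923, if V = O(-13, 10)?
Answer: -11729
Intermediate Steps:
O(P, o) = 3/2 + o/2 + 2*P (O(P, o) = 3/2 + (4*P + o)/2 = 3/2 + (o + 4*P)/2 = 3/2 + (o/2 + 2*P) = 3/2 + o/2 + 2*P)
V = -39/2 (V = 3/2 + (½)*10 + 2*(-13) = 3/2 + 5 - 26 = -39/2 ≈ -19.500)
U(d) = 4*d² (U(d) = (2*d)² = 4*d²)
N(J) = 194 (N(J) = -2 + 4*7² = -2 + 4*49 = -2 + 196 = 194)
N(V) - 11923 = 194 - 11923 = -11729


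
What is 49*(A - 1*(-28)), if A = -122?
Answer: -4606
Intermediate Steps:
49*(A - 1*(-28)) = 49*(-122 - 1*(-28)) = 49*(-122 + 28) = 49*(-94) = -4606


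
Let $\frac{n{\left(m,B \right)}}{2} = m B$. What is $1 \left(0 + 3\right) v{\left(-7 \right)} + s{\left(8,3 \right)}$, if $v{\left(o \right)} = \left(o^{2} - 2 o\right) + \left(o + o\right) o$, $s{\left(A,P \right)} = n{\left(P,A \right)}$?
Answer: $531$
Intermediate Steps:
$n{\left(m,B \right)} = 2 B m$ ($n{\left(m,B \right)} = 2 m B = 2 B m$)
$s{\left(A,P \right)} = 2 A P$
$v{\left(o \right)} = - 2 o + 3 o^{2}$ ($v{\left(o \right)} = \left(o^{2} - 2 o\right) + 2 o o = \left(o^{2} - 2 o\right) + 2 o^{2} = - 2 o + 3 o^{2}$)
$1 \left(0 + 3\right) v{\left(-7 \right)} + s{\left(8,3 \right)} = 1 \left(0 + 3\right) \left(- 7 \left(-2 + 3 \left(-7\right)\right)\right) + 2 \cdot 8 \cdot 3 = 1 \cdot 3 \left(- 7 \left(-2 - 21\right)\right) + 48 = 3 \left(\left(-7\right) \left(-23\right)\right) + 48 = 3 \cdot 161 + 48 = 483 + 48 = 531$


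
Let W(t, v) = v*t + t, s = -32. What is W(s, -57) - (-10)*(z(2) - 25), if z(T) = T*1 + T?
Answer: 1582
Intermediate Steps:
z(T) = 2*T (z(T) = T + T = 2*T)
W(t, v) = t + t*v (W(t, v) = t*v + t = t + t*v)
W(s, -57) - (-10)*(z(2) - 25) = -32*(1 - 57) - (-10)*(2*2 - 25) = -32*(-56) - (-10)*(4 - 25) = 1792 - (-10)*(-21) = 1792 - 1*210 = 1792 - 210 = 1582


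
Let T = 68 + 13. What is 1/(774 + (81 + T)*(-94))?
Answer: -1/14454 ≈ -6.9185e-5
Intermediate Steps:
T = 81
1/(774 + (81 + T)*(-94)) = 1/(774 + (81 + 81)*(-94)) = 1/(774 + 162*(-94)) = 1/(774 - 15228) = 1/(-14454) = -1/14454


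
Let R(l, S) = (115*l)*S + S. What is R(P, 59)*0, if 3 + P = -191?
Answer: 0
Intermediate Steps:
P = -194 (P = -3 - 191 = -194)
R(l, S) = S + 115*S*l (R(l, S) = 115*S*l + S = S + 115*S*l)
R(P, 59)*0 = (59*(1 + 115*(-194)))*0 = (59*(1 - 22310))*0 = (59*(-22309))*0 = -1316231*0 = 0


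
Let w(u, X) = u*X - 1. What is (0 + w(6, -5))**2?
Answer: 961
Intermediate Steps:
w(u, X) = -1 + X*u (w(u, X) = X*u - 1 = -1 + X*u)
(0 + w(6, -5))**2 = (0 + (-1 - 5*6))**2 = (0 + (-1 - 30))**2 = (0 - 31)**2 = (-31)**2 = 961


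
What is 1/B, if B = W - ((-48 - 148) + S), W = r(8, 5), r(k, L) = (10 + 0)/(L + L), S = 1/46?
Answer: 46/9061 ≈ 0.0050767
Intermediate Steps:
S = 1/46 ≈ 0.021739
r(k, L) = 5/L (r(k, L) = 10/((2*L)) = 10*(1/(2*L)) = 5/L)
W = 1 (W = 5/5 = 5*(1/5) = 1)
B = 9061/46 (B = 1 - ((-48 - 148) + 1/46) = 1 - (-196 + 1/46) = 1 - 1*(-9015/46) = 1 + 9015/46 = 9061/46 ≈ 196.98)
1/B = 1/(9061/46) = 46/9061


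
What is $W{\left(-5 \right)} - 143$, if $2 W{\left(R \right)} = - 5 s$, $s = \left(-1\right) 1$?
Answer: $- \frac{281}{2} \approx -140.5$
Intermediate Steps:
$s = -1$
$W{\left(R \right)} = \frac{5}{2}$ ($W{\left(R \right)} = \frac{\left(-5\right) \left(-1\right)}{2} = \frac{1}{2} \cdot 5 = \frac{5}{2}$)
$W{\left(-5 \right)} - 143 = \frac{5}{2} - 143 = - \frac{281}{2}$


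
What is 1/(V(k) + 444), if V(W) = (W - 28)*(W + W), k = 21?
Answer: 1/150 ≈ 0.0066667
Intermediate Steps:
V(W) = 2*W*(-28 + W) (V(W) = (-28 + W)*(2*W) = 2*W*(-28 + W))
1/(V(k) + 444) = 1/(2*21*(-28 + 21) + 444) = 1/(2*21*(-7) + 444) = 1/(-294 + 444) = 1/150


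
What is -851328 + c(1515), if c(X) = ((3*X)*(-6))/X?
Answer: -851346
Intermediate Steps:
c(X) = -18 (c(X) = (-18*X)/X = -18)
-851328 + c(1515) = -851328 - 18 = -851346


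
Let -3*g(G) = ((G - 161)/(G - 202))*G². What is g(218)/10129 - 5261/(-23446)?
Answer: -2539760959/474969068 ≈ -5.3472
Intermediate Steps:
g(G) = -G²*(-161 + G)/(3*(-202 + G)) (g(G) = -(G - 161)/(G - 202)*G²/3 = -(-161 + G)/(-202 + G)*G²/3 = -G²*(-161 + G)/(3*(-202 + G)))
g(218)/10129 - 5261/(-23446) = ((⅓)*218²*(161 - 1*218)/(-202 + 218))/10129 - 5261/(-23446) = ((⅓)*47524*(161 - 218)/16)*(1/10129) - 5261*(-1/23446) = ((⅓)*47524*(1/16)*(-57))*(1/10129) + 5261/23446 = -225739/4*1/10129 + 5261/23446 = -225739/40516 + 5261/23446 = -2539760959/474969068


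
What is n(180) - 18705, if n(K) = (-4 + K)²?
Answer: 12271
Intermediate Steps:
n(180) - 18705 = (-4 + 180)² - 18705 = 176² - 18705 = 30976 - 18705 = 12271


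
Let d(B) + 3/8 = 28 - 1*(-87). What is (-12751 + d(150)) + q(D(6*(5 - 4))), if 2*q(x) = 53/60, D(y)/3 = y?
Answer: -189539/15 ≈ -12636.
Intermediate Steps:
d(B) = 917/8 (d(B) = -3/8 + (28 - 1*(-87)) = -3/8 + (28 + 87) = -3/8 + 115 = 917/8)
D(y) = 3*y
q(x) = 53/120 (q(x) = (53/60)/2 = (53*(1/60))/2 = (½)*(53/60) = 53/120)
(-12751 + d(150)) + q(D(6*(5 - 4))) = (-12751 + 917/8) + 53/120 = -101091/8 + 53/120 = -189539/15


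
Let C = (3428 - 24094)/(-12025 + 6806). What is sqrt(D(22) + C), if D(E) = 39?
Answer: sqrt(1170136333)/5219 ≈ 6.5544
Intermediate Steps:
C = 20666/5219 (C = -20666/(-5219) = -20666*(-1/5219) = 20666/5219 ≈ 3.9598)
sqrt(D(22) + C) = sqrt(39 + 20666/5219) = sqrt(224207/5219) = sqrt(1170136333)/5219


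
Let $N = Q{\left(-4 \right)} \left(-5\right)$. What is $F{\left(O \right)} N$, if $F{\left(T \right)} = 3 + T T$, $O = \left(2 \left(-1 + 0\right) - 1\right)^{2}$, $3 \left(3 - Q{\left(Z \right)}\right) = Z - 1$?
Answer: $-1960$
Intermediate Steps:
$Q{\left(Z \right)} = \frac{10}{3} - \frac{Z}{3}$ ($Q{\left(Z \right)} = 3 - \frac{Z - 1}{3} = 3 - \frac{-1 + Z}{3} = 3 - \left(- \frac{1}{3} + \frac{Z}{3}\right) = \frac{10}{3} - \frac{Z}{3}$)
$O = 9$ ($O = \left(2 \left(-1\right) - 1\right)^{2} = \left(-2 - 1\right)^{2} = \left(-3\right)^{2} = 9$)
$N = - \frac{70}{3}$ ($N = \left(\frac{10}{3} - - \frac{4}{3}\right) \left(-5\right) = \left(\frac{10}{3} + \frac{4}{3}\right) \left(-5\right) = \frac{14}{3} \left(-5\right) = - \frac{70}{3} \approx -23.333$)
$F{\left(T \right)} = 3 + T^{2}$
$F{\left(O \right)} N = \left(3 + 9^{2}\right) \left(- \frac{70}{3}\right) = \left(3 + 81\right) \left(- \frac{70}{3}\right) = 84 \left(- \frac{70}{3}\right) = -1960$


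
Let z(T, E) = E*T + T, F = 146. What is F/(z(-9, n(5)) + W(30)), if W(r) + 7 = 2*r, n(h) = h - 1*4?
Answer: 146/35 ≈ 4.1714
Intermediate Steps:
n(h) = -4 + h (n(h) = h - 4 = -4 + h)
W(r) = -7 + 2*r
z(T, E) = T + E*T
F/(z(-9, n(5)) + W(30)) = 146/(-9*(1 + (-4 + 5)) + (-7 + 2*30)) = 146/(-9*(1 + 1) + (-7 + 60)) = 146/(-9*2 + 53) = 146/(-18 + 53) = 146/35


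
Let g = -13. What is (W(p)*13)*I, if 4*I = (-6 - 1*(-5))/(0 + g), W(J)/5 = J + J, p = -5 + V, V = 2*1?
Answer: -15/2 ≈ -7.5000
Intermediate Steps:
V = 2
p = -3 (p = -5 + 2 = -3)
W(J) = 10*J (W(J) = 5*(J + J) = 5*(2*J) = 10*J)
I = 1/52 (I = ((-6 - 1*(-5))/(0 - 13))/4 = ((-6 + 5)/(-13))/4 = (-1*(-1/13))/4 = (1/4)*(1/13) = 1/52 ≈ 0.019231)
(W(p)*13)*I = ((10*(-3))*13)*(1/52) = -30*13*(1/52) = -390*1/52 = -15/2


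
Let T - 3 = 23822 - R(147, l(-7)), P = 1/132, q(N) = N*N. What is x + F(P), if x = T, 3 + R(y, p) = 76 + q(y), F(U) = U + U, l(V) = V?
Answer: 141439/66 ≈ 2143.0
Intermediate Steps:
q(N) = N²
P = 1/132 ≈ 0.0075758
F(U) = 2*U
R(y, p) = 73 + y² (R(y, p) = -3 + (76 + y²) = 73 + y²)
T = 2143 (T = 3 + (23822 - (73 + 147²)) = 3 + (23822 - (73 + 21609)) = 3 + (23822 - 1*21682) = 3 + (23822 - 21682) = 3 + 2140 = 2143)
x = 2143
x + F(P) = 2143 + 2*(1/132) = 2143 + 1/66 = 141439/66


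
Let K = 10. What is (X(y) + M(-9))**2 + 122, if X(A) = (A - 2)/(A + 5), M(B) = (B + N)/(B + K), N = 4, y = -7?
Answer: 489/4 ≈ 122.25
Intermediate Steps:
M(B) = (4 + B)/(10 + B) (M(B) = (B + 4)/(B + 10) = (4 + B)/(10 + B))
X(A) = (-2 + A)/(5 + A)
(X(y) + M(-9))**2 + 122 = ((-2 - 7)/(5 - 7) + (4 - 9)/(10 - 9))**2 + 122 = (-9/(-2) - 5/1)**2 + 122 = (-1/2*(-9) + 1*(-5))**2 + 122 = (9/2 - 5)**2 + 122 = (-1/2)**2 + 122 = 1/4 + 122 = 489/4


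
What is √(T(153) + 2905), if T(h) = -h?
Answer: 8*√43 ≈ 52.460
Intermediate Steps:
√(T(153) + 2905) = √(-1*153 + 2905) = √(-153 + 2905) = √2752 = 8*√43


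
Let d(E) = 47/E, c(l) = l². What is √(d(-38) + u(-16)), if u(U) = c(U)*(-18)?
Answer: I*√6655738/38 ≈ 67.891*I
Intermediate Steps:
u(U) = -18*U² (u(U) = U²*(-18) = -18*U²)
√(d(-38) + u(-16)) = √(47/(-38) - 18*(-16)²) = √(47*(-1/38) - 18*256) = √(-47/38 - 4608) = √(-175151/38) = I*√6655738/38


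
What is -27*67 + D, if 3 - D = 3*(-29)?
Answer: -1719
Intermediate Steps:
D = 90 (D = 3 - 3*(-29) = 3 - 1*(-87) = 3 + 87 = 90)
-27*67 + D = -27*67 + 90 = -1809 + 90 = -1719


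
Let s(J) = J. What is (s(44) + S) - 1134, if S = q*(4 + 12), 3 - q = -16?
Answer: -786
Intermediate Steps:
q = 19 (q = 3 - 1*(-16) = 3 + 16 = 19)
S = 304 (S = 19*(4 + 12) = 19*16 = 304)
(s(44) + S) - 1134 = (44 + 304) - 1134 = 348 - 1134 = -786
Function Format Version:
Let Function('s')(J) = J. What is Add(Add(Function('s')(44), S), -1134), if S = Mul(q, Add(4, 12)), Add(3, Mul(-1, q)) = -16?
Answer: -786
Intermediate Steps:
q = 19 (q = Add(3, Mul(-1, -16)) = Add(3, 16) = 19)
S = 304 (S = Mul(19, Add(4, 12)) = Mul(19, 16) = 304)
Add(Add(Function('s')(44), S), -1134) = Add(Add(44, 304), -1134) = Add(348, -1134) = -786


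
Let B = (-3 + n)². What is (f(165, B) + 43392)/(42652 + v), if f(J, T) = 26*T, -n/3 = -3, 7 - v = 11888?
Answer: 14776/10257 ≈ 1.4406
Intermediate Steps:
v = -11881 (v = 7 - 1*11888 = 7 - 11888 = -11881)
n = 9 (n = -3*(-3) = 9)
B = 36 (B = (-3 + 9)² = 6² = 36)
(f(165, B) + 43392)/(42652 + v) = (26*36 + 43392)/(42652 - 11881) = (936 + 43392)/30771 = 44328*(1/30771) = 14776/10257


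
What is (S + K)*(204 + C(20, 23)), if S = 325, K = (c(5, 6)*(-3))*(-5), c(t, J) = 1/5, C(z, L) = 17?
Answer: 72488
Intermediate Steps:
c(t, J) = 1/5
K = 3 (K = ((1/5)*(-3))*(-5) = -3/5*(-5) = 3)
(S + K)*(204 + C(20, 23)) = (325 + 3)*(204 + 17) = 328*221 = 72488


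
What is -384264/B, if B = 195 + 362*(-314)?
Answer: 384264/113473 ≈ 3.3864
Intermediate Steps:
B = -113473 (B = 195 - 113668 = -113473)
-384264/B = -384264/(-113473) = -384264*(-1/113473) = 384264/113473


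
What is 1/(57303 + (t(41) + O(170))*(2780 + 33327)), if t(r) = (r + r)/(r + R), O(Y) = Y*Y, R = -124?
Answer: 83/86611656275 ≈ 9.5830e-10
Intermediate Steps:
O(Y) = Y²
t(r) = 2*r/(-124 + r) (t(r) = (r + r)/(r - 124) = (2*r)/(-124 + r) = 2*r/(-124 + r))
1/(57303 + (t(41) + O(170))*(2780 + 33327)) = 1/(57303 + (2*41/(-124 + 41) + 170²)*(2780 + 33327)) = 1/(57303 + (2*41/(-83) + 28900)*36107) = 1/(57303 + (2*41*(-1/83) + 28900)*36107) = 1/(57303 + (-82/83 + 28900)*36107) = 1/(57303 + (2398618/83)*36107) = 1/(57303 + 86606900126/83) = 1/(86611656275/83) = 83/86611656275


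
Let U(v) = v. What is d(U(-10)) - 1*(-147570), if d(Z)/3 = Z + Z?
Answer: 147510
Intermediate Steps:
d(Z) = 6*Z (d(Z) = 3*(Z + Z) = 3*(2*Z) = 6*Z)
d(U(-10)) - 1*(-147570) = 6*(-10) - 1*(-147570) = -60 + 147570 = 147510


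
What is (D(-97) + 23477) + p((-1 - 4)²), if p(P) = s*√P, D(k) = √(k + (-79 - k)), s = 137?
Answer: 24162 + I*√79 ≈ 24162.0 + 8.8882*I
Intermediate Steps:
D(k) = I*√79 (D(k) = √(-79) = I*√79)
p(P) = 137*√P
(D(-97) + 23477) + p((-1 - 4)²) = (I*√79 + 23477) + 137*√((-1 - 4)²) = (23477 + I*√79) + 137*√((-5)²) = (23477 + I*√79) + 137*√25 = (23477 + I*√79) + 137*5 = (23477 + I*√79) + 685 = 24162 + I*√79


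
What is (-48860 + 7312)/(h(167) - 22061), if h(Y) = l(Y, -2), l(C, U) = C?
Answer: 20774/10947 ≈ 1.8977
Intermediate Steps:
h(Y) = Y
(-48860 + 7312)/(h(167) - 22061) = (-48860 + 7312)/(167 - 22061) = -41548/(-21894) = -41548*(-1/21894) = 20774/10947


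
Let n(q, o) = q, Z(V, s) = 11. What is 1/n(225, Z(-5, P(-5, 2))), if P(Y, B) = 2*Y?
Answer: 1/225 ≈ 0.0044444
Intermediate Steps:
1/n(225, Z(-5, P(-5, 2))) = 1/225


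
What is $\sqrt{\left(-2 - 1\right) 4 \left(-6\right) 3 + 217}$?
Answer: $\sqrt{433} \approx 20.809$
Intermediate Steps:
$\sqrt{\left(-2 - 1\right) 4 \left(-6\right) 3 + 217} = \sqrt{\left(-3\right) 4 \left(-6\right) 3 + 217} = \sqrt{\left(-12\right) \left(-6\right) 3 + 217} = \sqrt{72 \cdot 3 + 217} = \sqrt{216 + 217} = \sqrt{433}$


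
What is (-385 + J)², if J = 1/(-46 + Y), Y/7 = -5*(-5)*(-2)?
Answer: 23244356521/156816 ≈ 1.4823e+5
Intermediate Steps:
Y = -350 (Y = 7*(-5*(-5)*(-2)) = 7*(25*(-2)) = 7*(-50) = -350)
J = -1/396 (J = 1/(-46 - 350) = 1/(-396) = -1/396 ≈ -0.0025253)
(-385 + J)² = (-385 - 1/396)² = (-152461/396)² = 23244356521/156816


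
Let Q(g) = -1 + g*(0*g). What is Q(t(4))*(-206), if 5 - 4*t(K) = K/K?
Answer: 206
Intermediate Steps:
t(K) = 1 (t(K) = 5/4 - K/(4*K) = 5/4 - ¼*1 = 5/4 - ¼ = 1)
Q(g) = -1 (Q(g) = -1 + g*0 = -1 + 0 = -1)
Q(t(4))*(-206) = -1*(-206) = 206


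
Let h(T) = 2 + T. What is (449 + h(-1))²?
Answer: 202500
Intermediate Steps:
(449 + h(-1))² = (449 + (2 - 1))² = (449 + 1)² = 450² = 202500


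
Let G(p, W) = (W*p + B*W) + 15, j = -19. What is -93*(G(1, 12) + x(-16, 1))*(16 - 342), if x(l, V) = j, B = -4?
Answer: -1212720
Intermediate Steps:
x(l, V) = -19
G(p, W) = 15 - 4*W + W*p (G(p, W) = (W*p - 4*W) + 15 = (-4*W + W*p) + 15 = 15 - 4*W + W*p)
-93*(G(1, 12) + x(-16, 1))*(16 - 342) = -93*((15 - 4*12 + 12*1) - 19)*(16 - 342) = -93*((15 - 48 + 12) - 19)*(-326) = -93*(-21 - 19)*(-326) = -(-3720)*(-326) = -93*13040 = -1212720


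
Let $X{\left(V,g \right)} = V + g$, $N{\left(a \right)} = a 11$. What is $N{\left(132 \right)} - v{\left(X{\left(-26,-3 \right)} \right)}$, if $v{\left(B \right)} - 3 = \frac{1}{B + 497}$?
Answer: $\frac{678131}{468} \approx 1449.0$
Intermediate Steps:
$N{\left(a \right)} = 11 a$
$v{\left(B \right)} = 3 + \frac{1}{497 + B}$ ($v{\left(B \right)} = 3 + \frac{1}{B + 497} = 3 + \frac{1}{497 + B}$)
$N{\left(132 \right)} - v{\left(X{\left(-26,-3 \right)} \right)} = 11 \cdot 132 - \frac{1492 + 3 \left(-26 - 3\right)}{497 - 29} = 1452 - \frac{1492 + 3 \left(-29\right)}{497 - 29} = 1452 - \frac{1492 - 87}{468} = 1452 - \frac{1}{468} \cdot 1405 = 1452 - \frac{1405}{468} = \frac{678131}{468}$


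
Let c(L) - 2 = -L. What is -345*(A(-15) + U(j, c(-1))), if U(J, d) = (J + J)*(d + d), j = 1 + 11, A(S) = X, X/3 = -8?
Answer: -41400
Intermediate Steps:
X = -24 (X = 3*(-8) = -24)
A(S) = -24
c(L) = 2 - L
j = 12
U(J, d) = 4*J*d (U(J, d) = (2*J)*(2*d) = 4*J*d)
-345*(A(-15) + U(j, c(-1))) = -345*(-24 + 4*12*(2 - 1*(-1))) = -345*(-24 + 4*12*(2 + 1)) = -345*(-24 + 4*12*3) = -345*(-24 + 144) = -345*120 = -41400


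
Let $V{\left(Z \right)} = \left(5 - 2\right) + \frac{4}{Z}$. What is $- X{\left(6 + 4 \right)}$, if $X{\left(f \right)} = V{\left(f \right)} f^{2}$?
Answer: $-340$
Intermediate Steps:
$V{\left(Z \right)} = 3 + \frac{4}{Z}$
$X{\left(f \right)} = f^{2} \left(3 + \frac{4}{f}\right)$ ($X{\left(f \right)} = \left(3 + \frac{4}{f}\right) f^{2} = f^{2} \left(3 + \frac{4}{f}\right)$)
$- X{\left(6 + 4 \right)} = - \left(6 + 4\right) \left(4 + 3 \left(6 + 4\right)\right) = - 10 \left(4 + 3 \cdot 10\right) = - 10 \left(4 + 30\right) = - 10 \cdot 34 = \left(-1\right) 340 = -340$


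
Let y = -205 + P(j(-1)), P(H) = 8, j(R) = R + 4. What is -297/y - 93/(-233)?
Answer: 87522/45901 ≈ 1.9068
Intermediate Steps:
j(R) = 4 + R
y = -197 (y = -205 + 8 = -197)
-297/y - 93/(-233) = -297/(-197) - 93/(-233) = -297*(-1/197) - 93*(-1/233) = 297/197 + 93/233 = 87522/45901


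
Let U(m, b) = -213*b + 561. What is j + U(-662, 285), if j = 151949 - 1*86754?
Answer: 5051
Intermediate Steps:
j = 65195 (j = 151949 - 86754 = 65195)
U(m, b) = 561 - 213*b
j + U(-662, 285) = 65195 + (561 - 213*285) = 65195 + (561 - 60705) = 65195 - 60144 = 5051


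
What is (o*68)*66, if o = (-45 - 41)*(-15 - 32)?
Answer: 18140496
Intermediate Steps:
o = 4042 (o = -86*(-47) = 4042)
(o*68)*66 = (4042*68)*66 = 274856*66 = 18140496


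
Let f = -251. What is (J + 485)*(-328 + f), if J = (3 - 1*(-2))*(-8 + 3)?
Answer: -266340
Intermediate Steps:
J = -25 (J = (3 + 2)*(-5) = 5*(-5) = -25)
(J + 485)*(-328 + f) = (-25 + 485)*(-328 - 251) = 460*(-579) = -266340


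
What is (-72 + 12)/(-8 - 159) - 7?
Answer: -1109/167 ≈ -6.6407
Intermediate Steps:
(-72 + 12)/(-8 - 159) - 7 = -60/(-167) - 7 = -60*(-1/167) - 7 = 60/167 - 7 = -1109/167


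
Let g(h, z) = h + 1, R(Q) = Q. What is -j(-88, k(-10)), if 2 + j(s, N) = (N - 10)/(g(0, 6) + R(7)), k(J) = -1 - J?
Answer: 17/8 ≈ 2.1250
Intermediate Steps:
g(h, z) = 1 + h
j(s, N) = -13/4 + N/8 (j(s, N) = -2 + (N - 10)/((1 + 0) + 7) = -2 + (-10 + N)/(1 + 7) = -2 + (-10 + N)/8 = -2 + (-10 + N)*(1/8) = -2 + (-5/4 + N/8) = -13/4 + N/8)
-j(-88, k(-10)) = -(-13/4 + (-1 - 1*(-10))/8) = -(-13/4 + (-1 + 10)/8) = -(-13/4 + (1/8)*9) = -(-13/4 + 9/8) = -1*(-17/8) = 17/8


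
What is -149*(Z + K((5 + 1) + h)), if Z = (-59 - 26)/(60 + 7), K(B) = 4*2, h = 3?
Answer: -67199/67 ≈ -1003.0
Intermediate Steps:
K(B) = 8
Z = -85/67 ≈ -1.2687
-149*(Z + K((5 + 1) + h)) = -149*(-85/67 + 8) = -149*451/67 = -67199/67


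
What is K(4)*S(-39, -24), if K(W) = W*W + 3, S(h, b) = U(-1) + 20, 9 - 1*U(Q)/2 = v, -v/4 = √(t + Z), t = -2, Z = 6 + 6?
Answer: 722 + 152*√10 ≈ 1202.7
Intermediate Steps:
Z = 12
v = -4*√10 (v = -4*√(-2 + 12) = -4*√10 ≈ -12.649)
U(Q) = 18 + 8*√10 (U(Q) = 18 - (-8)*√10 = 18 + 8*√10)
S(h, b) = 38 + 8*√10 (S(h, b) = (18 + 8*√10) + 20 = 38 + 8*√10)
K(W) = 3 + W² (K(W) = W² + 3 = 3 + W²)
K(4)*S(-39, -24) = (3 + 4²)*(38 + 8*√10) = (3 + 16)*(38 + 8*√10) = 19*(38 + 8*√10) = 722 + 152*√10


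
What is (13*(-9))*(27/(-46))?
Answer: 3159/46 ≈ 68.674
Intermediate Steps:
(13*(-9))*(27/(-46)) = -3159*(-1)/46 = -117*(-27/46) = 3159/46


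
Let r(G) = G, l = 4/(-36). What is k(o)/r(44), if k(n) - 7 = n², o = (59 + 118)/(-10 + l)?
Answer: 648904/91091 ≈ 7.1237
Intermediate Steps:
l = -⅑ (l = 4*(-1/36) = -⅑ ≈ -0.11111)
o = -1593/91 (o = (59 + 118)/(-10 - ⅑) = 177/(-91/9) = 177*(-9/91) = -1593/91 ≈ -17.505)
k(n) = 7 + n²
k(o)/r(44) = (7 + (-1593/91)²)/44 = (7 + 2537649/8281)*(1/44) = (2595616/8281)*(1/44) = 648904/91091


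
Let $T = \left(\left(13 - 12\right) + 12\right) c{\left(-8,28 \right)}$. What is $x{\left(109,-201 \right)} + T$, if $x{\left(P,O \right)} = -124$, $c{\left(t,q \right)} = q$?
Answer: $240$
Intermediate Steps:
$T = 364$ ($T = \left(\left(13 - 12\right) + 12\right) 28 = \left(1 + 12\right) 28 = 13 \cdot 28 = 364$)
$x{\left(109,-201 \right)} + T = -124 + 364 = 240$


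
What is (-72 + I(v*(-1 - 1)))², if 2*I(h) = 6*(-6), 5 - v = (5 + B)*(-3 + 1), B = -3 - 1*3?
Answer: 8100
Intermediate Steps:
B = -6 (B = -3 - 3 = -6)
v = 3 (v = 5 - (5 - 6)*(-3 + 1) = 5 - (-1)*(-2) = 5 - 1*2 = 5 - 2 = 3)
I(h) = -18 (I(h) = (6*(-6))/2 = (½)*(-36) = -18)
(-72 + I(v*(-1 - 1)))² = (-72 - 18)² = (-90)² = 8100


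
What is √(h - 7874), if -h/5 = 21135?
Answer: I*√113549 ≈ 336.97*I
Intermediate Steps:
h = -105675 (h = -5*21135 = -105675)
√(h - 7874) = √(-105675 - 7874) = √(-113549) = I*√113549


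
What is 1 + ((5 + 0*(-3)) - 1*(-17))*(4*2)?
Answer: 177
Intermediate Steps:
1 + ((5 + 0*(-3)) - 1*(-17))*(4*2) = 1 + ((5 + 0) + 17)*8 = 1 + (5 + 17)*8 = 1 + 22*8 = 1 + 176 = 177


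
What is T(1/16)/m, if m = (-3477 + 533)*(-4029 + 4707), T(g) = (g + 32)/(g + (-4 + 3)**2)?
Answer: -171/11310848 ≈ -1.5118e-5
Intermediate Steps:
T(g) = (32 + g)/(1 + g) (T(g) = (32 + g)/(g + (-1)**2) = (32 + g)/(g + 1) = (32 + g)/(1 + g))
m = -1996032 (m = -2944*678 = -1996032)
T(1/16)/m = ((32 + 1/16)/(1 + 1/16))/(-1996032) = ((32 + 1/16)/(1 + 1/16))*(-1/1996032) = ((513/16)/(17/16))*(-1/1996032) = ((16/17)*(513/16))*(-1/1996032) = (513/17)*(-1/1996032) = -171/11310848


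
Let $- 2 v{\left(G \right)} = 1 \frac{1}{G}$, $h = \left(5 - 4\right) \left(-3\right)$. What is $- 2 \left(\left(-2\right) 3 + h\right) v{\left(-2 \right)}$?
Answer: $\frac{9}{2} \approx 4.5$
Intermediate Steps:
$h = -3$ ($h = 1 \left(-3\right) = -3$)
$v{\left(G \right)} = - \frac{1}{2 G}$ ($v{\left(G \right)} = - \frac{1 \frac{1}{G}}{2} = - \frac{1}{2 G}$)
$- 2 \left(\left(-2\right) 3 + h\right) v{\left(-2 \right)} = - 2 \left(\left(-2\right) 3 - 3\right) \left(- \frac{1}{2 \left(-2\right)}\right) = - 2 \left(-6 - 3\right) \left(\left(- \frac{1}{2}\right) \left(- \frac{1}{2}\right)\right) = \left(-2\right) \left(-9\right) \frac{1}{4} = 18 \cdot \frac{1}{4} = \frac{9}{2}$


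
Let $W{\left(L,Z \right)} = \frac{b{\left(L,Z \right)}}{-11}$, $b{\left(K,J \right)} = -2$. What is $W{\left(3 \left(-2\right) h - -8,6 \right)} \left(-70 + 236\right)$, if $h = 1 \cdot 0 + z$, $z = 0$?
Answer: $\frac{332}{11} \approx 30.182$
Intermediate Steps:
$h = 0$ ($h = 1 \cdot 0 + 0 = 0 + 0 = 0$)
$W{\left(L,Z \right)} = \frac{2}{11}$ ($W{\left(L,Z \right)} = - \frac{2}{-11} = \left(-2\right) \left(- \frac{1}{11}\right) = \frac{2}{11}$)
$W{\left(3 \left(-2\right) h - -8,6 \right)} \left(-70 + 236\right) = \frac{2 \left(-70 + 236\right)}{11} = \frac{2}{11} \cdot 166 = \frac{332}{11}$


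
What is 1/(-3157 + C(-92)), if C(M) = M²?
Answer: 1/5307 ≈ 0.00018843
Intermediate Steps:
1/(-3157 + C(-92)) = 1/(-3157 + (-92)²) = 1/(-3157 + 8464) = 1/5307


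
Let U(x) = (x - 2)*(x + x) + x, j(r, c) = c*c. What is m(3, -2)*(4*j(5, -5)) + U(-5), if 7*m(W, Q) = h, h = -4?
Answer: 55/7 ≈ 7.8571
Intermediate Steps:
j(r, c) = c**2
U(x) = x + 2*x*(-2 + x) (U(x) = (-2 + x)*(2*x) + x = 2*x*(-2 + x) + x = x + 2*x*(-2 + x))
m(W, Q) = -4/7 (m(W, Q) = (1/7)*(-4) = -4/7)
m(3, -2)*(4*j(5, -5)) + U(-5) = -16*(-5)**2/7 - 5*(-3 + 2*(-5)) = -16*25/7 - 5*(-3 - 10) = -4/7*100 - 5*(-13) = -400/7 + 65 = 55/7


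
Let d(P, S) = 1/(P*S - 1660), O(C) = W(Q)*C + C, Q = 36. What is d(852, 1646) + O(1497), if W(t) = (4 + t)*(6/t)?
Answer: 16076201165/1400732 ≈ 11477.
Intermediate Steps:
W(t) = 6*(4 + t)/t
O(C) = 23*C/3 (O(C) = (6 + 24/36)*C + C = (6 + 24*(1/36))*C + C = (6 + ⅔)*C + C = 20*C/3 + C = 23*C/3)
d(P, S) = 1/(-1660 + P*S)
d(852, 1646) + O(1497) = 1/(-1660 + 852*1646) + (23/3)*1497 = 1/(-1660 + 1402392) + 11477 = 1/1400732 + 11477 = 16076201165/1400732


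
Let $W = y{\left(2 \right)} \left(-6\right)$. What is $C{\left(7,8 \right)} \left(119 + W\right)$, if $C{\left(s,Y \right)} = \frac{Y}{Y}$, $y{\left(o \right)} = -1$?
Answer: $125$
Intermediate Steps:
$C{\left(s,Y \right)} = 1$
$W = 6$ ($W = \left(-1\right) \left(-6\right) = 6$)
$C{\left(7,8 \right)} \left(119 + W\right) = 1 \left(119 + 6\right) = 1 \cdot 125 = 125$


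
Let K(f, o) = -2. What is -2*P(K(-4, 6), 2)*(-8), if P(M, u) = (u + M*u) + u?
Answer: 0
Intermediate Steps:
P(M, u) = 2*u + M*u
-2*P(K(-4, 6), 2)*(-8) = -4*(2 - 2)*(-8) = -4*0*(-8) = -2*0*(-8) = 0*(-8) = 0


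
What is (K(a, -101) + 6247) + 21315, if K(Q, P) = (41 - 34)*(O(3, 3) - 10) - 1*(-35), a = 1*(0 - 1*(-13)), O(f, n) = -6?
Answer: 27485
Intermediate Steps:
a = 13 (a = 1*(0 + 13) = 1*13 = 13)
K(Q, P) = -77 (K(Q, P) = (41 - 34)*(-6 - 10) - 1*(-35) = 7*(-16) + 35 = -112 + 35 = -77)
(K(a, -101) + 6247) + 21315 = (-77 + 6247) + 21315 = 6170 + 21315 = 27485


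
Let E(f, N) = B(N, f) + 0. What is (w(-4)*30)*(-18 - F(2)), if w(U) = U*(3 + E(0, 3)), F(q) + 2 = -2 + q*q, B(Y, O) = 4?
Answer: 15120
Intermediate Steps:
E(f, N) = 4 (E(f, N) = 4 + 0 = 4)
F(q) = -4 + q² (F(q) = -2 + (-2 + q*q) = -2 + (-2 + q²) = -4 + q²)
w(U) = 7*U (w(U) = U*(3 + 4) = U*7 = 7*U)
(w(-4)*30)*(-18 - F(2)) = ((7*(-4))*30)*(-18 - (-4 + 2²)) = (-28*30)*(-18 - (-4 + 4)) = -840*(-18 - 1*0) = -840*(-18 + 0) = -840*(-18) = 15120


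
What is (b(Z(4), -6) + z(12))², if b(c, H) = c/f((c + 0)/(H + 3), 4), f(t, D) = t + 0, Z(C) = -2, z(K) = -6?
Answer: 81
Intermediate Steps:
f(t, D) = t
b(c, H) = 3 + H (b(c, H) = c/(((c + 0)/(H + 3))) = c/((c/(3 + H))) = c*((3 + H)/c) = 3 + H)
(b(Z(4), -6) + z(12))² = ((3 - 6) - 6)² = (-3 - 6)² = (-9)² = 81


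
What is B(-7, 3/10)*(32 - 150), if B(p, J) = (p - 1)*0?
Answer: 0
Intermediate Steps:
B(p, J) = 0 (B(p, J) = (-1 + p)*0 = 0)
B(-7, 3/10)*(32 - 150) = 0*(32 - 150) = 0*(-118) = 0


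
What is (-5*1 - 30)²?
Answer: 1225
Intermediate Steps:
(-5*1 - 30)² = (-5 - 30)² = (-35)² = 1225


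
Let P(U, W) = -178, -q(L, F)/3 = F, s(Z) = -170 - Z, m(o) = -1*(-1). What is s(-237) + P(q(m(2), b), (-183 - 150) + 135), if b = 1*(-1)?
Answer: -111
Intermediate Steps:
b = -1
m(o) = 1
q(L, F) = -3*F
s(-237) + P(q(m(2), b), (-183 - 150) + 135) = (-170 - 1*(-237)) - 178 = (-170 + 237) - 178 = 67 - 178 = -111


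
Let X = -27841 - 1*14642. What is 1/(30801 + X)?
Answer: -1/11682 ≈ -8.5602e-5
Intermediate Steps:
X = -42483 (X = -27841 - 14642 = -42483)
1/(30801 + X) = 1/(30801 - 42483) = 1/(-11682) = -1/11682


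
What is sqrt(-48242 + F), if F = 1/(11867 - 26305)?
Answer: 7*I*sqrt(205231160014)/14438 ≈ 219.64*I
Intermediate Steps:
F = -1/14438 (F = 1/(-14438) = -1/14438 ≈ -6.9262e-5)
sqrt(-48242 + F) = sqrt(-48242 - 1/14438) = sqrt(-696517997/14438) = 7*I*sqrt(205231160014)/14438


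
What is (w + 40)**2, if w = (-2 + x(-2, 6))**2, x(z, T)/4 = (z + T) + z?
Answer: 5776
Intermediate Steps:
x(z, T) = 4*T + 8*z (x(z, T) = 4*((z + T) + z) = 4*((T + z) + z) = 4*(T + 2*z) = 4*T + 8*z)
w = 36 (w = (-2 + (4*6 + 8*(-2)))**2 = (-2 + (24 - 16))**2 = (-2 + 8)**2 = 6**2 = 36)
(w + 40)**2 = (36 + 40)**2 = 76**2 = 5776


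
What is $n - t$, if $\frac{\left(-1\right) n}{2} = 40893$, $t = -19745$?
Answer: $-62041$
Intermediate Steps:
$n = -81786$ ($n = \left(-2\right) 40893 = -81786$)
$n - t = -81786 - -19745 = -81786 + 19745 = -62041$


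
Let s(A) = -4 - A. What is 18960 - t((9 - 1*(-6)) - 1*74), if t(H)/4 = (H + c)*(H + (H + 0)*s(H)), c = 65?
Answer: 98256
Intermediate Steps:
t(H) = 4*(65 + H)*(H + H*(-4 - H)) (t(H) = 4*((H + 65)*(H + (H + 0)*(-4 - H))) = 4*((65 + H)*(H + H*(-4 - H))) = 4*(65 + H)*(H + H*(-4 - H)))
18960 - t((9 - 1*(-6)) - 1*74) = 18960 - 4*((9 - 1*(-6)) - 1*74)*(-195 - ((9 - 1*(-6)) - 1*74)² - 68*((9 - 1*(-6)) - 1*74)) = 18960 - 4*((9 + 6) - 74)*(-195 - ((9 + 6) - 74)² - 68*((9 + 6) - 74)) = 18960 - 4*(15 - 74)*(-195 - (15 - 74)² - 68*(15 - 74)) = 18960 - 4*(-59)*(-195 - 1*(-59)² - 68*(-59)) = 18960 - 4*(-59)*(-195 - 1*3481 + 4012) = 18960 - 4*(-59)*(-195 - 3481 + 4012) = 18960 - 4*(-59)*336 = 18960 - 1*(-79296) = 18960 + 79296 = 98256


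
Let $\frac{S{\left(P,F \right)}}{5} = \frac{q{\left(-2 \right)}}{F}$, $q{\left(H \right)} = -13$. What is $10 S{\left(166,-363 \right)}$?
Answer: $\frac{650}{363} \approx 1.7906$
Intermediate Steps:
$S{\left(P,F \right)} = - \frac{65}{F}$ ($S{\left(P,F \right)} = 5 \left(- \frac{13}{F}\right) = - \frac{65}{F}$)
$10 S{\left(166,-363 \right)} = 10 \left(- \frac{65}{-363}\right) = 10 \left(\left(-65\right) \left(- \frac{1}{363}\right)\right) = 10 \cdot \frac{65}{363} = \frac{650}{363}$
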